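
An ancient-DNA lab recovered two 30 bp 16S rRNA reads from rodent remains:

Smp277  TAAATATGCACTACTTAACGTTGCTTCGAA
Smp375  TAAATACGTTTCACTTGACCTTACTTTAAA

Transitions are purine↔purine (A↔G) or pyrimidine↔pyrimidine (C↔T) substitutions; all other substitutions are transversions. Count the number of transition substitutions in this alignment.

8

Differing sites — 7:T/C (Ti); 9:C/T (Ti); 10:A/T (Tv); 11:C/T (Ti); 12:T/C (Ti); 17:A/G (Ti); 20:G/C (Tv); 23:G/A (Ti); 27:C/T (Ti); 28:G/A (Ti).
Of the 10 differences, 8 transitions and 2 transversions, so the answer is 8.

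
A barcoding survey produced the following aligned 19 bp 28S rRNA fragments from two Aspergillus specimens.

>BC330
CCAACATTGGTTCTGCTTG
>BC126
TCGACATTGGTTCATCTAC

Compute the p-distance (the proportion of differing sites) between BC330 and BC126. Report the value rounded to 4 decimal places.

Mismatches occur at site 1 (C/T), site 3 (A/G), site 14 (T/A), site 15 (G/T), site 18 (T/A), site 19 (G/C).
There are 6 differences over 19 sites, so p = 6/19 = 0.3158.

0.3158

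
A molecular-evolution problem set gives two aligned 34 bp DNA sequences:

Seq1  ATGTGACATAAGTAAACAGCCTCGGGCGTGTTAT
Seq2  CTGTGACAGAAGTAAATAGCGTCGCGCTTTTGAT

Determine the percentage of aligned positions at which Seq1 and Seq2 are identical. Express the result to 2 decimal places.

76.47%

Differing sites — 1:A/C; 9:T/G; 17:C/T; 21:C/G; 25:G/C; 28:G/T; 30:G/T; 32:T/G.
26 of the 34 sites match, so the percent identity is 26/34 × 100 = 76.47%.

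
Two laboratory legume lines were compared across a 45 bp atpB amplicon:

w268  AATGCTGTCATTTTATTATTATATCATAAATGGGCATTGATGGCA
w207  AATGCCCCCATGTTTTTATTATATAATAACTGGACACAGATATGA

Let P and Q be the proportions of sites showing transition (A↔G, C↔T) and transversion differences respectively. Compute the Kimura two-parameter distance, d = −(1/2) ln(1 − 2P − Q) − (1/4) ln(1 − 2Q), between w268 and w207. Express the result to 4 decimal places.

0.3653

Mismatches occur at site 6 (T/C, transition), site 7 (G/C, transversion), site 8 (T/C, transition), site 12 (T/G, transversion), site 15 (A/T, transversion), site 25 (C/A, transversion), site 30 (A/C, transversion), site 34 (G/A, transition), site 37 (T/C, transition), site 38 (T/A, transversion), site 42 (G/A, transition), site 43 (G/T, transversion), site 44 (C/G, transversion).
Of the 13 differences, 5 transitions and 8 transversions over 45 sites: P = 5/45 = 0.111111, Q = 8/45 = 0.177778.
d = −0.5·ln(0.600000) − 0.25·ln(0.644444) = −0.5·(-0.510826) − 0.25·(-0.439367) = 0.3653.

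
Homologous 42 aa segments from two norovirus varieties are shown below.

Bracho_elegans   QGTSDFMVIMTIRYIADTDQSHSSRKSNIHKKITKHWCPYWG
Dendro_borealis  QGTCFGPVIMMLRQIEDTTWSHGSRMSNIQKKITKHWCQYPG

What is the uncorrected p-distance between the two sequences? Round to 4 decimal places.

0.3571

Mismatches occur at site 4 (S/C), site 5 (D/F), site 6 (F/G), site 7 (M/P), site 11 (T/M), site 12 (I/L), site 14 (Y/Q), site 16 (A/E), site 19 (D/T), site 20 (Q/W), site 23 (S/G), site 26 (K/M), site 30 (H/Q), site 39 (P/Q), site 41 (W/P).
There are 15 differences over 42 sites, so p = 15/42 = 0.3571.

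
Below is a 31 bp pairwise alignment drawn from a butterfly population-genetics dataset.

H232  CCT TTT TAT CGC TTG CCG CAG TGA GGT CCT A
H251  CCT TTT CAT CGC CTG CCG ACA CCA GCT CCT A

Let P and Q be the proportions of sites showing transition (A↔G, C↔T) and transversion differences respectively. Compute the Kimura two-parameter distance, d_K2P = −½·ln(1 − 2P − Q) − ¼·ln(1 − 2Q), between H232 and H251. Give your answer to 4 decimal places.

0.3194

The sequences differ at positions 7 (T/C, transition), 13 (T/C, transition), 19 (C/A, transversion), 20 (A/C, transversion), 21 (G/A, transition), 22 (T/C, transition), 23 (G/C, transversion), 26 (G/C, transversion).
Of the 8 differences, 4 transitions and 4 transversions over 31 sites: P = 4/31 = 0.129032, Q = 4/31 = 0.129032.
d = −0.5·ln(0.612904) − 0.25·ln(0.741936) = −0.5·(-0.489547) − 0.25·(-0.298492) = 0.3194.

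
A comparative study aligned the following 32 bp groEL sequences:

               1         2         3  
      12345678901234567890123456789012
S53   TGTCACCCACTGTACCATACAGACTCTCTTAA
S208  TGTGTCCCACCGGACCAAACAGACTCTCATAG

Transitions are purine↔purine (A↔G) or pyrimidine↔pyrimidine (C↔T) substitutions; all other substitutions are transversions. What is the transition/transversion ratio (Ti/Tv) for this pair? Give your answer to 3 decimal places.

0.400

Differing sites — 4:C/G (Tv); 5:A/T (Tv); 11:T/C (Ti); 13:T/G (Tv); 18:T/A (Tv); 29:T/A (Tv); 32:A/G (Ti).
Of the 7 differences, 2 transitions and 5 transversions, so Ti/Tv = 2/5 = 0.400.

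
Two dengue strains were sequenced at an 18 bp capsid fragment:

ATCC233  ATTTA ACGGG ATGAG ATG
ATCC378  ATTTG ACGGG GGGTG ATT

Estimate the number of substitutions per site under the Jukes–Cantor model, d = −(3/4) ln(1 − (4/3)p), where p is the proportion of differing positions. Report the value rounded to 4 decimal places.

The sequences differ at positions 5 (A/G), 11 (A/G), 12 (T/G), 14 (A/T), 18 (G/T).
p = 5/18 = 0.277778.
d = −0.75 · ln(1 − (4/3)·0.277778) = −0.75 · ln(0.629629) = −0.75 · (-0.462625) = 0.3470.

0.3470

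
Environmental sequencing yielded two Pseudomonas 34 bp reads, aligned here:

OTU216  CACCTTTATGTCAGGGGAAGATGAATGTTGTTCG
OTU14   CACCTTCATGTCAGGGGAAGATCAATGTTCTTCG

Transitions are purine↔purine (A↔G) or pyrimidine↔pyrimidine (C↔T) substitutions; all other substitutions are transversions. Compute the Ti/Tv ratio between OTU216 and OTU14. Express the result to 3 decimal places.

0.500

The sequences differ at positions 7 (T/C, transition), 23 (G/C, transversion), 30 (G/C, transversion).
Of the 3 differences, 1 transition and 2 transversions, so Ti/Tv = 1/2 = 0.500.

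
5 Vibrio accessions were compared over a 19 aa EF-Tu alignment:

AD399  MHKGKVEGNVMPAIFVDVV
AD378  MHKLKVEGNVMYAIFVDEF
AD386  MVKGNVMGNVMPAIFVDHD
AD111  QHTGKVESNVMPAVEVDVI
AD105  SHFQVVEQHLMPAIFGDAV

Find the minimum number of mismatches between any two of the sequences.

4

Pairwise Hamming distances:
  AD399 vs AD378: 4
  AD399 vs AD386: 5
  AD399 vs AD111: 6
  AD399 vs AD105: 9
  AD378 vs AD386: 7
  AD378 vs AD111: 9
  AD378 vs AD105: 11
  AD386 vs AD111: 10
  AD386 vs AD105: 12
  AD111 vs AD105: 12
The smallest is 4, between AD399 and AD378.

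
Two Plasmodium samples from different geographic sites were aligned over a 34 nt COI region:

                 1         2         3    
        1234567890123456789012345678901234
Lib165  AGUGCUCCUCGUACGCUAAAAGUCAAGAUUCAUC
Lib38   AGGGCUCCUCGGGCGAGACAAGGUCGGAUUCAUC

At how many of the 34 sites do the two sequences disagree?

10

Differing sites — 3:U/G; 12:U/G; 13:A/G; 16:C/A; 17:U/G; 19:A/C; 23:U/G; 24:C/U; 25:A/C; 26:A/G.
That gives 10 mismatches out of 34 aligned sites, so the Hamming distance is 10.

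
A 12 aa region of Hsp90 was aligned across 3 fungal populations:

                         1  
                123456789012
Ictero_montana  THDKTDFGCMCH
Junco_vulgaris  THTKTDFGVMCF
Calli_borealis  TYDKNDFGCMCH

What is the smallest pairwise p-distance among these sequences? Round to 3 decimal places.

0.167

Pairwise Hamming distances:
  Ictero_montana vs Junco_vulgaris: 3
  Ictero_montana vs Calli_borealis: 2
  Junco_vulgaris vs Calli_borealis: 5
The smallest is 2 mismatches, between Ictero_montana and Calli_borealis; p = 2/12 = 0.167.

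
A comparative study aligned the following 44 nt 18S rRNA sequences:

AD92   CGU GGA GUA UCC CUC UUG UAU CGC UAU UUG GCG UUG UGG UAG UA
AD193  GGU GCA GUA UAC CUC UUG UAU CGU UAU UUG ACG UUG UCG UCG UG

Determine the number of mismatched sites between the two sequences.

8

Mismatches occur at site 1 (C/G), site 5 (G/C), site 11 (C/A), site 24 (C/U), site 31 (G/A), site 38 (G/C), site 41 (A/C), site 44 (A/G).
That gives 8 mismatches out of 44 aligned sites, so the Hamming distance is 8.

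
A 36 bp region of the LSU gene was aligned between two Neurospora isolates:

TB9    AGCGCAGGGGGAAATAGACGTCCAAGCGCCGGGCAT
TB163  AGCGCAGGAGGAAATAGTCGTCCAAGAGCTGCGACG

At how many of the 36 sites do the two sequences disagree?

8

Differing sites — 9:G/A; 18:A/T; 27:C/A; 30:C/T; 32:G/C; 34:C/A; 35:A/C; 36:T/G.
That gives 8 mismatches out of 36 aligned sites, so the Hamming distance is 8.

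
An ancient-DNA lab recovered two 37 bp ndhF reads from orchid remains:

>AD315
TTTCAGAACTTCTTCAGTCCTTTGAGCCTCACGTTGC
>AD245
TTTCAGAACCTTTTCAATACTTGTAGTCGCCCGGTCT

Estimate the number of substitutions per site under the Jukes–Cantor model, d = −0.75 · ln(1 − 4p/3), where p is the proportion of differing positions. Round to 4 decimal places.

0.4248

Differing sites — 10:T/C; 12:C/T; 17:G/A; 19:C/A; 23:T/G; 24:G/T; 27:C/T; 29:T/G; 31:A/C; 34:T/G; 36:G/C; 37:C/T.
p = 12/37 = 0.324324.
d = −0.75 · ln(1 − (4/3)·0.324324) = −0.75 · ln(0.567568) = −0.75 · (-0.566395) = 0.4248.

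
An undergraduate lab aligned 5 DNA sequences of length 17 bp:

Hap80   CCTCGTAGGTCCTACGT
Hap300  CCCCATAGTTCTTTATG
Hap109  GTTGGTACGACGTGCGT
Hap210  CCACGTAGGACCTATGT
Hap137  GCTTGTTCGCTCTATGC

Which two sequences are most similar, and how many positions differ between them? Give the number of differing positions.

Pairwise Hamming distances:
  Hap80 vs Hap300: 8
  Hap80 vs Hap109: 7
  Hap80 vs Hap210: 3
  Hap80 vs Hap137: 8
  Hap300 vs Hap109: 13
  Hap300 vs Hap210: 9
  Hap300 vs Hap137: 14
  Hap109 vs Hap210: 8
  Hap109 vs Hap137: 9
  Hap210 vs Hap137: 8
The smallest is 3, between Hap80 and Hap210.

3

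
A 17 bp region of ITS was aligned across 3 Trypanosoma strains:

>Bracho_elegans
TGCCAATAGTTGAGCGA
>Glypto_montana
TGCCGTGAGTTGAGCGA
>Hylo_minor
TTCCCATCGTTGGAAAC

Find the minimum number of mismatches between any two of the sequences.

3

Pairwise Hamming distances:
  Bracho_elegans vs Glypto_montana: 3
  Bracho_elegans vs Hylo_minor: 8
  Glypto_montana vs Hylo_minor: 10
The smallest is 3, between Bracho_elegans and Glypto_montana.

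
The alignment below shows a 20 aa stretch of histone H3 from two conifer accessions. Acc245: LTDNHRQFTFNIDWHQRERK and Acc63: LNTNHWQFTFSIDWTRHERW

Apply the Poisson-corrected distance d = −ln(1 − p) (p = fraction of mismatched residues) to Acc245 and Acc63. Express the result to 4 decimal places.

0.5108

Mismatches occur at site 2 (T/N), site 3 (D/T), site 6 (R/W), site 11 (N/S), site 15 (H/T), site 16 (Q/R), site 17 (R/H), site 20 (K/W).
p = 8/20 = 0.400000.
d = −ln(1 − 0.400000) = −ln(0.600000) = 0.5108.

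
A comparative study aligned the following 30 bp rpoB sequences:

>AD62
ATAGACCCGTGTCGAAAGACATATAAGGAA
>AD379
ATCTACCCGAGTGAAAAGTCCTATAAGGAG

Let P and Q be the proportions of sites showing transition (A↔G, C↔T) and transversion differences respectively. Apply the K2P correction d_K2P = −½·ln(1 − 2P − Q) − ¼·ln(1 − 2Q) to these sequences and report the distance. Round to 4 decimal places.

0.3304

Differing sites — 3:A/C (Tv); 4:G/T (Tv); 10:T/A (Tv); 13:C/G (Tv); 14:G/A (Ti); 19:A/T (Tv); 21:A/C (Tv); 30:A/G (Ti).
Of the 8 differences, 2 transitions and 6 transversions over 30 sites: P = 2/30 = 0.066667, Q = 6/30 = 0.200000.
d = −0.5·ln(0.666666) − 0.25·ln(0.600000) = −0.5·(-0.405466) − 0.25·(-0.510826) = 0.3304.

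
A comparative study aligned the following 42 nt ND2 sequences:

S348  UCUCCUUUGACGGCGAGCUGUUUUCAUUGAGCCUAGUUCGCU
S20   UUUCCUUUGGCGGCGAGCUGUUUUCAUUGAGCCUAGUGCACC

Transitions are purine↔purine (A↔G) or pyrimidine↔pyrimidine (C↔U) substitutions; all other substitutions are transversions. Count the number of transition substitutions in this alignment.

4

The sequences differ at positions 2 (C/U, transition), 10 (A/G, transition), 38 (U/G, transversion), 40 (G/A, transition), 42 (U/C, transition).
Of the 5 differences, 4 transitions and 1 transversion, so the answer is 4.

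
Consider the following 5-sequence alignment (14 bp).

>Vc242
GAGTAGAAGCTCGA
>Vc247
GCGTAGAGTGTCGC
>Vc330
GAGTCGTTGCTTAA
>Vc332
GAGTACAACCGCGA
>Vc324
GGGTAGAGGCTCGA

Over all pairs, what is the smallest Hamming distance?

2

Pairwise Hamming distances:
  Vc242 vs Vc247: 5
  Vc242 vs Vc330: 5
  Vc242 vs Vc332: 3
  Vc242 vs Vc324: 2
  Vc247 vs Vc330: 9
  Vc247 vs Vc332: 7
  Vc247 vs Vc324: 4
  Vc330 vs Vc332: 8
  Vc330 vs Vc324: 6
  Vc332 vs Vc324: 5
The smallest is 2, between Vc242 and Vc324.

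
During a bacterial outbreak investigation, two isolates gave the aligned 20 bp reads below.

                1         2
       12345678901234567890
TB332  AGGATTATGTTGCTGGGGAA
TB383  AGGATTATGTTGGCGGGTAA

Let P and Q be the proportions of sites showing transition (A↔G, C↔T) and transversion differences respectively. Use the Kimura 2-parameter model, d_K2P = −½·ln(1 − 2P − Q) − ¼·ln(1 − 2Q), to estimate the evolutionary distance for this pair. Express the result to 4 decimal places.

The sequences differ at positions 13 (C/G, transversion), 14 (T/C, transition), 18 (G/T, transversion).
Of the 3 differences, 1 transition and 2 transversions over 20 sites: P = 1/20 = 0.050000, Q = 2/20 = 0.100000.
d = −0.5·ln(0.800000) − 0.25·ln(0.800000) = −0.5·(-0.223144) − 0.25·(-0.223144) = 0.1674.

0.1674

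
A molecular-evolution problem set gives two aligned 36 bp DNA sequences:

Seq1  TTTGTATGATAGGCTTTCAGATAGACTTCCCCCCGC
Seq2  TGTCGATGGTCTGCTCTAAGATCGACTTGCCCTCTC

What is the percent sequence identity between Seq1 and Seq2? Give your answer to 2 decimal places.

Mismatches occur at site 2 (T↔G), site 4 (G↔C), site 5 (T↔G), site 9 (A↔G), site 11 (A↔C), site 12 (G↔T), site 16 (T↔C), site 18 (C↔A), site 23 (A↔C), site 29 (C↔G), site 33 (C↔T), site 35 (G↔T).
24 of the 36 sites match, so the percent identity is 24/36 × 100 = 66.67%.

66.67%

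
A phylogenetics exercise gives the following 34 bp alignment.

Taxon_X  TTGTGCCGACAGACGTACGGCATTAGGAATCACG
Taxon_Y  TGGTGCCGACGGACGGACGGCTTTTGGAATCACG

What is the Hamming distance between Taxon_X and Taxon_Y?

5

The sequences differ at positions 2 (T/G), 11 (A/G), 16 (T/G), 22 (A/T), 25 (A/T).
That gives 5 mismatches out of 34 aligned sites, so the Hamming distance is 5.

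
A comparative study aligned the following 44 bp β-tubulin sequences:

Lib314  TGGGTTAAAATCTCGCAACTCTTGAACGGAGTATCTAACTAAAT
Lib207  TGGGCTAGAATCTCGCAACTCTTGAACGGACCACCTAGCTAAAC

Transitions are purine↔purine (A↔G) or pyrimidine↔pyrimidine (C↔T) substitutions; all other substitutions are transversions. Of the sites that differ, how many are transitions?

6

Differing sites — 5:T/C (Ti); 8:A/G (Ti); 31:G/C (Tv); 32:T/C (Ti); 34:T/C (Ti); 38:A/G (Ti); 44:T/C (Ti).
Of the 7 differences, 6 transitions and 1 transversion, so the answer is 6.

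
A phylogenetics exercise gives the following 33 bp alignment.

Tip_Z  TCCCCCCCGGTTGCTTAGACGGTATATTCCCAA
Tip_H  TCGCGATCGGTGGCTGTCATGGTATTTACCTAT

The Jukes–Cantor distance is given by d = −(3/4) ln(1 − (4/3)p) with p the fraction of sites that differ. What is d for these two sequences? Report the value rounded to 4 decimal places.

0.5587

Differing sites — 3:C/G; 5:C/G; 6:C/A; 7:C/T; 12:T/G; 16:T/G; 17:A/T; 18:G/C; 20:C/T; 26:A/T; 28:T/A; 31:C/T; 33:A/T.
p = 13/33 = 0.393939.
d = −0.75 · ln(1 − (4/3)·0.393939) = −0.75 · ln(0.474748) = −0.75 · (-0.744971) = 0.5587.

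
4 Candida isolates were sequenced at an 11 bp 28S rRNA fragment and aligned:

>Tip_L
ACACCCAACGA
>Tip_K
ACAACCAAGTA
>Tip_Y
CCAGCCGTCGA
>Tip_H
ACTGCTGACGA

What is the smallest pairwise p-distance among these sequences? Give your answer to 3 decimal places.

0.273

Pairwise Hamming distances:
  Tip_L vs Tip_K: 3
  Tip_L vs Tip_Y: 4
  Tip_L vs Tip_H: 4
  Tip_K vs Tip_Y: 6
  Tip_K vs Tip_H: 6
  Tip_Y vs Tip_H: 4
The smallest is 3 mismatches, between Tip_L and Tip_K; p = 3/11 = 0.273.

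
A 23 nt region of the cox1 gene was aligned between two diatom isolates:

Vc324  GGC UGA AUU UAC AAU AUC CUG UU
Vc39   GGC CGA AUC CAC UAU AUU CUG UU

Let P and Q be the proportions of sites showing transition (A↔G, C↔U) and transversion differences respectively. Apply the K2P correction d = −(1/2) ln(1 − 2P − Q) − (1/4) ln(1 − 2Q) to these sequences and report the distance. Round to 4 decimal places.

0.2710

Differing sites — 4:U/C (Ti); 9:U/C (Ti); 10:U/C (Ti); 13:A/U (Tv); 18:C/U (Ti).
Of the 5 differences, 4 transitions and 1 transversion over 23 sites: P = 4/23 = 0.173913, Q = 1/23 = 0.043478.
d = −0.5·ln(0.608696) − 0.25·ln(0.913044) = −0.5·(-0.496436) − 0.25·(-0.090971) = 0.2710.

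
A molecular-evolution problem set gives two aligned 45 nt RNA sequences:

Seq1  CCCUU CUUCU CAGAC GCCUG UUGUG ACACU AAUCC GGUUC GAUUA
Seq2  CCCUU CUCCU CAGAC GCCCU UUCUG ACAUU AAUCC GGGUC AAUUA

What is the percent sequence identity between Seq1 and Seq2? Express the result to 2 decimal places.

84.44%

The sequences differ at positions 8 (U/C), 19 (U/C), 20 (G/U), 23 (G/C), 29 (C/U), 38 (U/G), 41 (G/A).
38 of the 45 sites match, so the percent identity is 38/45 × 100 = 84.44%.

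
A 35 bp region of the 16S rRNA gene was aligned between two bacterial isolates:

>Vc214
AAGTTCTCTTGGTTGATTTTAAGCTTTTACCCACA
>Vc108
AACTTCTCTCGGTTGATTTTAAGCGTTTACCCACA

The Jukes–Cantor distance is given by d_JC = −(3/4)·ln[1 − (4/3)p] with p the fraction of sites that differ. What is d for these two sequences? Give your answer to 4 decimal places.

0.0910

Mismatches occur at site 3 (G↔C), site 10 (T↔C), site 25 (T↔G).
p = 3/35 = 0.085714.
d = −0.75 · ln(1 − (4/3)·0.085714) = −0.75 · ln(0.885715) = −0.75 · (-0.121360) = 0.0910.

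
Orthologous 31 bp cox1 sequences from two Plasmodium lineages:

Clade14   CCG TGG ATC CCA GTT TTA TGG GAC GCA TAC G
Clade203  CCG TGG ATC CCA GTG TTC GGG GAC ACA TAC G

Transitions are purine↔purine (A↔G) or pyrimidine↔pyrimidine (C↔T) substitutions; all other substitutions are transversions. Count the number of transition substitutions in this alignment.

1

Differing sites — 15:T/G (Tv); 18:A/C (Tv); 19:T/G (Tv); 25:G/A (Ti).
Of the 4 differences, 1 transition and 3 transversions, so the answer is 1.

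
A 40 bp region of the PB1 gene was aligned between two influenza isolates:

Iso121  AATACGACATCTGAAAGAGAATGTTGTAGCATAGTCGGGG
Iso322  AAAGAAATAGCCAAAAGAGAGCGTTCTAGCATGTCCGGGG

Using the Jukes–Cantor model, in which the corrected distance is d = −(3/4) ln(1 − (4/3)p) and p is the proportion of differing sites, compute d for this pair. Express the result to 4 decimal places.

Differing sites — 3:T/A; 4:A/G; 5:C/A; 6:G/A; 8:C/T; 10:T/G; 12:T/C; 13:G/A; 21:A/G; 22:T/C; 26:G/C; 33:A/G; 34:G/T; 35:T/C.
p = 14/40 = 0.350000.
d = −0.75 · ln(1 − (4/3)·0.350000) = −0.75 · ln(0.533333) = −0.75 · (-0.628609) = 0.4715.

0.4715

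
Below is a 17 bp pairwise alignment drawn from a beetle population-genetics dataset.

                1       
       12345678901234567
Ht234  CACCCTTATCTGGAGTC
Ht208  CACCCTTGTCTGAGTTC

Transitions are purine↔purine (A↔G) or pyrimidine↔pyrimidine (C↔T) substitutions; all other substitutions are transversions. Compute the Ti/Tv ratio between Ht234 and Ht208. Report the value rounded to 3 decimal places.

Mismatches occur at site 8 (A→G, transition), site 13 (G→A, transition), site 14 (A→G, transition), site 15 (G→T, transversion).
Of the 4 differences, 3 transitions and 1 transversion, so Ti/Tv = 3/1 = 3.000.

3.000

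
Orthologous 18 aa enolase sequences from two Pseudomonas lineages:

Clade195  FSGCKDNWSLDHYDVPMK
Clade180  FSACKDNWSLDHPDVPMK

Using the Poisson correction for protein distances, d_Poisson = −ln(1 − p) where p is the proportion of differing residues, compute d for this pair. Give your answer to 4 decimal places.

Mismatches occur at site 3 (G→A), site 13 (Y→P).
p = 2/18 = 0.111111.
d = −ln(1 − 0.111111) = −ln(0.888889) = 0.1178.

0.1178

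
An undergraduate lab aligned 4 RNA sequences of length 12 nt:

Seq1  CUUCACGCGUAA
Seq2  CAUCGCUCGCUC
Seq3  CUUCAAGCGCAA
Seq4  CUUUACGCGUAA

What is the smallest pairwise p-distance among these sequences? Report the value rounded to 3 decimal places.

0.083

Pairwise Hamming distances:
  Seq1 vs Seq2: 6
  Seq1 vs Seq3: 2
  Seq1 vs Seq4: 1
  Seq2 vs Seq3: 6
  Seq2 vs Seq4: 7
  Seq3 vs Seq4: 3
The smallest is 1 mismatch, between Seq1 and Seq4; p = 1/12 = 0.083.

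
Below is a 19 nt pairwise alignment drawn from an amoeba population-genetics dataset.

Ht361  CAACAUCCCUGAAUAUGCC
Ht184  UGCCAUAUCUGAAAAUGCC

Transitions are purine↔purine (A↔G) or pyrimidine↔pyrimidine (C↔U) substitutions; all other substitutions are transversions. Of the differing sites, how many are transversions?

Differing sites — 1:C/U (Ti); 2:A/G (Ti); 3:A/C (Tv); 7:C/A (Tv); 8:C/U (Ti); 14:U/A (Tv).
Of the 6 differences, 3 transitions and 3 transversions, so the answer is 3.

3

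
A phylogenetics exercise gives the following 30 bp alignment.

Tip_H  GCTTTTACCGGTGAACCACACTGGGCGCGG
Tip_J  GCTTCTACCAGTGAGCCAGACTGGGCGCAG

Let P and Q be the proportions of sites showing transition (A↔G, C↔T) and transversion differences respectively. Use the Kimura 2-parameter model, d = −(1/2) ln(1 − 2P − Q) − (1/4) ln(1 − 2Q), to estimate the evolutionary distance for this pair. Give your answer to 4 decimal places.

The sequences differ at positions 5 (T/C, transition), 10 (G/A, transition), 15 (A/G, transition), 19 (C/G, transversion), 29 (G/A, transition).
Of the 5 differences, 4 transitions and 1 transversion over 30 sites: P = 4/30 = 0.133333, Q = 1/30 = 0.033333.
d = −0.5·ln(0.700001) − 0.25·ln(0.933334) = −0.5·(-0.356674) − 0.25·(-0.068992) = 0.1956.

0.1956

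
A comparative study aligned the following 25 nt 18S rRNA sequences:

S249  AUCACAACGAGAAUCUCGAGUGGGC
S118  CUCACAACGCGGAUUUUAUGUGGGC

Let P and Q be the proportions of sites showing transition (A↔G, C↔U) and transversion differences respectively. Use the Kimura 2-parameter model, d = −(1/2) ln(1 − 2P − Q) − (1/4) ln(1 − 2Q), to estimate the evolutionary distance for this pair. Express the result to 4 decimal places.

The sequences differ at positions 1 (A/C, transversion), 10 (A/C, transversion), 12 (A/G, transition), 15 (C/U, transition), 17 (C/U, transition), 18 (G/A, transition), 19 (A/U, transversion).
Of the 7 differences, 4 transitions and 3 transversions over 25 sites: P = 4/25 = 0.160000, Q = 3/25 = 0.120000.
d = −0.5·ln(0.560000) − 0.25·ln(0.760000) = −0.5·(-0.579818) − 0.25·(-0.274437) = 0.3585.

0.3585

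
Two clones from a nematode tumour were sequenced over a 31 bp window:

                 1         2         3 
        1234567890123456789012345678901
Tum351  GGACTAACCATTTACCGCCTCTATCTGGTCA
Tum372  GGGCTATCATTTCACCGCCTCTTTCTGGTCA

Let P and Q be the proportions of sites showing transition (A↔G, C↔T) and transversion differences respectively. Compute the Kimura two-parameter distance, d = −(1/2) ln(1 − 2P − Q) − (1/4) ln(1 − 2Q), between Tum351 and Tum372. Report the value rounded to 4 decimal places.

0.2239

Mismatches occur at site 3 (A→G, transition), site 7 (A→T, transversion), site 9 (C→A, transversion), site 10 (A→T, transversion), site 13 (T→C, transition), site 23 (A→T, transversion).
Of the 6 differences, 2 transitions and 4 transversions over 31 sites: P = 2/31 = 0.064516, Q = 4/31 = 0.129032.
d = −0.5·ln(0.741936) − 0.25·ln(0.741936) = −0.5·(-0.298492) − 0.25·(-0.298492) = 0.2239.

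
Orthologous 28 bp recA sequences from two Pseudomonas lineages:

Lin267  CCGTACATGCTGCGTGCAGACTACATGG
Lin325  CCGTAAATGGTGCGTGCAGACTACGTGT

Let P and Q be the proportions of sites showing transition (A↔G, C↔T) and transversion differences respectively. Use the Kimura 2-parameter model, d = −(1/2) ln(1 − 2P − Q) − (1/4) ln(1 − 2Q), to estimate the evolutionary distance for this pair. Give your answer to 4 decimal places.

Differing sites — 6:C/A (Tv); 10:C/G (Tv); 25:A/G (Ti); 28:G/T (Tv).
Of the 4 differences, 1 transition and 3 transversions over 28 sites: P = 1/28 = 0.035714, Q = 3/28 = 0.107143.
d = −0.5·ln(0.821429) − 0.25·ln(0.785714) = −0.5·(-0.196710) − 0.25·(-0.241162) = 0.1586.

0.1586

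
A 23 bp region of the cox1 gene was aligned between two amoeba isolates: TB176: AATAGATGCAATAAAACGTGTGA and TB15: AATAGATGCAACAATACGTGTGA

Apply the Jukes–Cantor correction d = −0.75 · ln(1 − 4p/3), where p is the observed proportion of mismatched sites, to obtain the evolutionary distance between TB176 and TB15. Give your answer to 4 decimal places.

Differing sites — 12:T/C; 15:A/T.
p = 2/23 = 0.086957.
d = −0.75 · ln(1 − (4/3)·0.086957) = −0.75 · ln(0.884057) = −0.75 · (-0.123234) = 0.0924.

0.0924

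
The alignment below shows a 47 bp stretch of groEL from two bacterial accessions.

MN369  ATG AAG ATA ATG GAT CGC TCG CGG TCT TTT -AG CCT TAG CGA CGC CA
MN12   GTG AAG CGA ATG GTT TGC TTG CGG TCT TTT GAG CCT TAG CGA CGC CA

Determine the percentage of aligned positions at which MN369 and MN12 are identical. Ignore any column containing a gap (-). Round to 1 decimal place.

87.0%

Excluding the 1 gap column leaves 46 comparable sites.
Mismatches occur at site 1 (A/G), site 7 (A/C), site 8 (T/G), site 14 (A/T), site 16 (C/T), site 20 (C/T).
40 of the 46 comparable sites match, so the percent identity is 40/46 × 100 = 87.0%.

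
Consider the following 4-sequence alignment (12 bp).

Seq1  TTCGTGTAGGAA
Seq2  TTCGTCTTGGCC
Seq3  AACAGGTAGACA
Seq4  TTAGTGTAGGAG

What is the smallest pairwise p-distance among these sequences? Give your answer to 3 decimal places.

0.167

Pairwise Hamming distances:
  Seq1 vs Seq2: 4
  Seq1 vs Seq3: 6
  Seq1 vs Seq4: 2
  Seq2 vs Seq3: 8
  Seq2 vs Seq4: 5
  Seq3 vs Seq4: 8
The smallest is 2 mismatches, between Seq1 and Seq4; p = 2/12 = 0.167.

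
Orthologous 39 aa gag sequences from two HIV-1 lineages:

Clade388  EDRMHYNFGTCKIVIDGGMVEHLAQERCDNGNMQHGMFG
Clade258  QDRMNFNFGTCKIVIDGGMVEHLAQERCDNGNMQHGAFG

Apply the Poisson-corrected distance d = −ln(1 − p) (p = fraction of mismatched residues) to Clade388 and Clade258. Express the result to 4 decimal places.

Differing sites — 1:E/Q; 5:H/N; 6:Y/F; 37:M/A.
p = 4/39 = 0.102564.
d = −ln(1 − 0.102564) = −ln(0.897436) = 0.1082.

0.1082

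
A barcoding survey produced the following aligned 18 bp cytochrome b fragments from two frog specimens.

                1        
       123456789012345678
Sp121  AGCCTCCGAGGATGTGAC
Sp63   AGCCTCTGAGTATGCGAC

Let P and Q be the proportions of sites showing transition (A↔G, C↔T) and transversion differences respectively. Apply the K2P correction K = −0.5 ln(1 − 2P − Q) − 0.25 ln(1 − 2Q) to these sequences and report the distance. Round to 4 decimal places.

Mismatches occur at site 7 (C↔T, transition), site 11 (G↔T, transversion), site 15 (T↔C, transition).
Of the 3 differences, 2 transitions and 1 transversion over 18 sites: P = 2/18 = 0.111111, Q = 1/18 = 0.055556.
d = −0.5·ln(0.722222) − 0.25·ln(0.888888) = −0.5·(-0.325423) − 0.25·(-0.117784) = 0.1922.

0.1922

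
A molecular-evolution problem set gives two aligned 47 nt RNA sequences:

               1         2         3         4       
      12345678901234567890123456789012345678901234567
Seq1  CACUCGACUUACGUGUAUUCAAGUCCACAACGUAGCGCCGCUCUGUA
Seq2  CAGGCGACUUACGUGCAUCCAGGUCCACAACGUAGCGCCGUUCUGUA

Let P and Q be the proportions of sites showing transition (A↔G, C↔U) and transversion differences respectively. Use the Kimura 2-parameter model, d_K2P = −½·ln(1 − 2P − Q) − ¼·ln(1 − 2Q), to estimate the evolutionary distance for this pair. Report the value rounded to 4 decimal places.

The sequences differ at positions 3 (C/G, transversion), 4 (U/G, transversion), 16 (U/C, transition), 19 (U/C, transition), 22 (A/G, transition), 41 (C/U, transition).
Of the 6 differences, 4 transitions and 2 transversions over 47 sites: P = 4/47 = 0.085106, Q = 2/47 = 0.042553.
d = −0.5·ln(0.787235) − 0.25·ln(0.914894) = −0.5·(-0.239228) − 0.25·(-0.088947) = 0.1419.

0.1419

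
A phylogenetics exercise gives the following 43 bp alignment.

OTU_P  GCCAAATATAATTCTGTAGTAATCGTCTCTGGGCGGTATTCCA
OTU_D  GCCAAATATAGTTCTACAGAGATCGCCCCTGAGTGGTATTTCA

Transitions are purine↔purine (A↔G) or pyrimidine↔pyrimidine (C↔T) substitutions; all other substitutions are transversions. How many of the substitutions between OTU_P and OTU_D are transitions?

Mismatches occur at site 11 (A/G, transition), site 16 (G/A, transition), site 17 (T/C, transition), site 20 (T/A, transversion), site 21 (A/G, transition), site 26 (T/C, transition), site 28 (T/C, transition), site 32 (G/A, transition), site 34 (C/T, transition), site 41 (C/T, transition).
Of the 10 differences, 9 transitions and 1 transversion, so the answer is 9.

9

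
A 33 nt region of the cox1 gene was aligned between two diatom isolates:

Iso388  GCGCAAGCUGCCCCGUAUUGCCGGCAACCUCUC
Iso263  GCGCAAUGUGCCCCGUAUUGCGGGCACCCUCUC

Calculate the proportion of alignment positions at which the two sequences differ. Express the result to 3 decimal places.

The sequences differ at positions 7 (G/U), 8 (C/G), 22 (C/G), 27 (A/C).
There are 4 differences over 33 sites, so p = 4/33 = 0.121.

0.121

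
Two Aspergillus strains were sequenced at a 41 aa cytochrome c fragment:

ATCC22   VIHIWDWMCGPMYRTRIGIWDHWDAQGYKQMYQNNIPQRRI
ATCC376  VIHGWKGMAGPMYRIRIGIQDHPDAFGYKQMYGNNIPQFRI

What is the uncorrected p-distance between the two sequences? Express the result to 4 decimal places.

Mismatches occur at site 4 (I→G), site 6 (D→K), site 7 (W→G), site 9 (C→A), site 15 (T→I), site 20 (W→Q), site 23 (W→P), site 26 (Q→F), site 33 (Q→G), site 39 (R→F).
There are 10 differences over 41 sites, so p = 10/41 = 0.2439.

0.2439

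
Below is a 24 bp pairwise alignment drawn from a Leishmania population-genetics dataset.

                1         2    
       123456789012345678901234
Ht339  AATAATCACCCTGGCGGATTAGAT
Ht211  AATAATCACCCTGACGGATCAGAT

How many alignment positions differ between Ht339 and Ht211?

2

Differing sites — 14:G/A; 20:T/C.
That gives 2 mismatches out of 24 aligned sites, so the Hamming distance is 2.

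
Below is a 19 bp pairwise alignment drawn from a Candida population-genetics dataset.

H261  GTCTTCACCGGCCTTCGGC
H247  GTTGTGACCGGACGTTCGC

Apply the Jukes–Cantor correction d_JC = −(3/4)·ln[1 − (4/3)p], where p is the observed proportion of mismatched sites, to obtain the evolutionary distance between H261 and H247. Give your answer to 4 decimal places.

Mismatches occur at site 3 (C/T), site 4 (T/G), site 6 (C/G), site 12 (C/A), site 14 (T/G), site 16 (C/T), site 17 (G/C).
p = 7/19 = 0.368421.
d = −0.75 · ln(1 − (4/3)·0.368421) = −0.75 · ln(0.508772) = −0.75 · (-0.675755) = 0.5068.

0.5068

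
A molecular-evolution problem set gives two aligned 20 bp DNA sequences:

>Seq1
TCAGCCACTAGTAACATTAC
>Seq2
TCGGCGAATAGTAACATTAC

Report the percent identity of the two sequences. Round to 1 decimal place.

85.0%

Mismatches occur at site 3 (A/G), site 6 (C/G), site 8 (C/A).
17 of the 20 sites match, so the percent identity is 17/20 × 100 = 85.0%.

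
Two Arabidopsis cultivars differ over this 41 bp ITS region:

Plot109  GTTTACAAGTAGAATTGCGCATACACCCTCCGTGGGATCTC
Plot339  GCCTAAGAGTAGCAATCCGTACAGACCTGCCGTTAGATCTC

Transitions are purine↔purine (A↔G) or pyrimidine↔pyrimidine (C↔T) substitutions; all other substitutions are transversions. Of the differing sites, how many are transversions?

Differing sites — 2:T/C (Ti); 3:T/C (Ti); 6:C/A (Tv); 7:A/G (Ti); 13:A/C (Tv); 15:T/A (Tv); 17:G/C (Tv); 20:C/T (Ti); 22:T/C (Ti); 24:C/G (Tv); 28:C/T (Ti); 29:T/G (Tv); 34:G/T (Tv); 35:G/A (Ti).
Of the 14 differences, 7 transitions and 7 transversions, so the answer is 7.

7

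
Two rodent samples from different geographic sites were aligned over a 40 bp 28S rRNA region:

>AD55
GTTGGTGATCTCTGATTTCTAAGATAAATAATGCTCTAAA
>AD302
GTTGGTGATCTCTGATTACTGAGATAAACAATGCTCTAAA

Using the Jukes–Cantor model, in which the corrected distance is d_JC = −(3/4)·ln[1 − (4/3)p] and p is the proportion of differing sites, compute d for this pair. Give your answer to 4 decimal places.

Mismatches occur at site 18 (T→A), site 21 (A→G), site 29 (T→C).
p = 3/40 = 0.075000.
d = −0.75 · ln(1 − (4/3)·0.075000) = −0.75 · ln(0.900000) = −0.75 · (-0.105361) = 0.0790.

0.0790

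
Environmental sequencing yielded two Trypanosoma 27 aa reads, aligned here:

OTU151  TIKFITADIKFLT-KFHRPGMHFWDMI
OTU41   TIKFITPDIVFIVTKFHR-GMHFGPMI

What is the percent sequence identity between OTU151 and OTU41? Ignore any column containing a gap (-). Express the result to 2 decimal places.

76.00%

Excluding the 2 gap columns leaves 25 comparable sites.
The sequences differ at positions 7 (A/P), 10 (K/V), 12 (L/I), 13 (T/V), 24 (W/G), 25 (D/P).
19 of the 25 comparable sites match, so the percent identity is 19/25 × 100 = 76.00%.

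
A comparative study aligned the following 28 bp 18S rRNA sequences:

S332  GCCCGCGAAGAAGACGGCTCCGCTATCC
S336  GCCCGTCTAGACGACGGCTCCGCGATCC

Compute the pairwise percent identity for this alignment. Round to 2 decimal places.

82.14%

Mismatches occur at site 6 (C↔T), site 7 (G↔C), site 8 (A↔T), site 12 (A↔C), site 24 (T↔G).
23 of the 28 sites match, so the percent identity is 23/28 × 100 = 82.14%.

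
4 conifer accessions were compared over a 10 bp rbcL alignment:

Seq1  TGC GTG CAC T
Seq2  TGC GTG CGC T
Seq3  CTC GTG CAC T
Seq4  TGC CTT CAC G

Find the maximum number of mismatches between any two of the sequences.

5

Pairwise Hamming distances:
  Seq1 vs Seq2: 1
  Seq1 vs Seq3: 2
  Seq1 vs Seq4: 3
  Seq2 vs Seq3: 3
  Seq2 vs Seq4: 4
  Seq3 vs Seq4: 5
The largest is 5, between Seq3 and Seq4.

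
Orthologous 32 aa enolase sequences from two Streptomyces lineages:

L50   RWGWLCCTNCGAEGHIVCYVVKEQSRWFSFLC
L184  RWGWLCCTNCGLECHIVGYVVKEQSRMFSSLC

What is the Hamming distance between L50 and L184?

5

The sequences differ at positions 12 (A/L), 14 (G/C), 18 (C/G), 27 (W/M), 30 (F/S).
That gives 5 mismatches out of 32 aligned sites, so the Hamming distance is 5.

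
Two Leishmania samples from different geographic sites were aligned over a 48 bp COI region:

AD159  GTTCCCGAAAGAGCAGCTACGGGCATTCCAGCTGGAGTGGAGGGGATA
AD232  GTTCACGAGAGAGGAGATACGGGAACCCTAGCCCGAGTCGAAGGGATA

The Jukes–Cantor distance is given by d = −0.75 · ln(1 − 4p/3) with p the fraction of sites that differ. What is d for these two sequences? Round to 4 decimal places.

0.3041

Mismatches occur at site 5 (C/A), site 9 (A/G), site 14 (C/G), site 17 (C/A), site 24 (C/A), site 26 (T/C), site 27 (T/C), site 29 (C/T), site 33 (T/C), site 34 (G/C), site 39 (G/C), site 42 (G/A).
p = 12/48 = 0.250000.
d = −0.75 · ln(1 − (4/3)·0.250000) = −0.75 · ln(0.666667) = −0.75 · (-0.405465) = 0.3041.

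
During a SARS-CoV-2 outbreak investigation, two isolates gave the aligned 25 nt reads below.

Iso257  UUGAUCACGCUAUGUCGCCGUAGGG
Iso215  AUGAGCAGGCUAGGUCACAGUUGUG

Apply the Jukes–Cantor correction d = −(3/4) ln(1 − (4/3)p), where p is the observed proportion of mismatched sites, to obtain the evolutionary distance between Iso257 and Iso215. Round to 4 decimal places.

0.4172

The sequences differ at positions 1 (U/A), 5 (U/G), 8 (C/G), 13 (U/G), 17 (G/A), 19 (C/A), 22 (A/U), 24 (G/U).
p = 8/25 = 0.320000.
d = −0.75 · ln(1 − (4/3)·0.320000) = −0.75 · ln(0.573333) = −0.75 · (-0.556289) = 0.4172.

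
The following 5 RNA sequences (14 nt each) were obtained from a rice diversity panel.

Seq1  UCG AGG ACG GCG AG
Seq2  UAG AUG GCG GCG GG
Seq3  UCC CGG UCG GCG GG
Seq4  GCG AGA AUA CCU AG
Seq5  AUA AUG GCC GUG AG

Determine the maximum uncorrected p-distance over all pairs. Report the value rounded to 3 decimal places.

0.786

Pairwise Hamming distances:
  Seq1 vs Seq2: 4
  Seq1 vs Seq3: 4
  Seq1 vs Seq4: 6
  Seq1 vs Seq5: 7
  Seq2 vs Seq3: 5
  Seq2 vs Seq4: 10
  Seq2 vs Seq5: 6
  Seq3 vs Seq4: 10
  Seq3 vs Seq5: 9
  Seq4 vs Seq5: 11
The largest is 11 mismatches, between Seq4 and Seq5; p = 11/14 = 0.786.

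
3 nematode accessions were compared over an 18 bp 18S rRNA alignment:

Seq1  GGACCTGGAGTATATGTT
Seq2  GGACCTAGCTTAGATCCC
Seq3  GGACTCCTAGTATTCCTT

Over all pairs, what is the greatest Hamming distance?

11

Pairwise Hamming distances:
  Seq1 vs Seq2: 7
  Seq1 vs Seq3: 7
  Seq2 vs Seq3: 11
The largest is 11, between Seq2 and Seq3.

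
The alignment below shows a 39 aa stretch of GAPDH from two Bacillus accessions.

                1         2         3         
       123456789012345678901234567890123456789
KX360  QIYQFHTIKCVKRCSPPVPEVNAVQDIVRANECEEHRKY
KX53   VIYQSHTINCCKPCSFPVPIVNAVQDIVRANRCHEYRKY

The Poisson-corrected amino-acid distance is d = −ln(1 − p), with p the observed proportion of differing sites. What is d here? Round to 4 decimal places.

Mismatches occur at site 1 (Q↔V), site 5 (F↔S), site 9 (K↔N), site 11 (V↔C), site 13 (R↔P), site 16 (P↔F), site 20 (E↔I), site 32 (E↔R), site 34 (E↔H), site 36 (H↔Y).
p = 10/39 = 0.256410.
d = −ln(1 − 0.256410) = −ln(0.743590) = 0.2963.

0.2963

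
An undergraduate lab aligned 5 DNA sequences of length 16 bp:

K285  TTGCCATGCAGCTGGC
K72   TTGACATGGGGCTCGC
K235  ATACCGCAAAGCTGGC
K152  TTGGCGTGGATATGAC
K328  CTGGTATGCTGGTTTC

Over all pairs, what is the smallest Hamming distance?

4

Pairwise Hamming distances:
  K285 vs K72: 4
  K285 vs K235: 6
  K285 vs K152: 6
  K285 vs K328: 7
  K72 vs K235: 9
  K72 vs K152: 7
  K72 vs K328: 8
  K235 vs K152: 9
  K235 vs K328: 12
  K152 vs K328: 9
The smallest is 4, between K285 and K72.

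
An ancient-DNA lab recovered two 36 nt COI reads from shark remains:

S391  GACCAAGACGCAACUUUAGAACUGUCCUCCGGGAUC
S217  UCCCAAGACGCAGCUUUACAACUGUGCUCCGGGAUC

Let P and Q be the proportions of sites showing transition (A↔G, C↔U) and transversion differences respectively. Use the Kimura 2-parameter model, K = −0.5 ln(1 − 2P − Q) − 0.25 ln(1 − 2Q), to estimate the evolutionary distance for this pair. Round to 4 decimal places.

Mismatches occur at site 1 (G/U, transversion), site 2 (A/C, transversion), site 13 (A/G, transition), site 19 (G/C, transversion), site 26 (C/G, transversion).
Of the 5 differences, 1 transition and 4 transversions over 36 sites: P = 1/36 = 0.027778, Q = 4/36 = 0.111111.
d = −0.5·ln(0.833333) − 0.25·ln(0.777778) = −0.5·(-0.182322) − 0.25·(-0.251314) = 0.1540.

0.1540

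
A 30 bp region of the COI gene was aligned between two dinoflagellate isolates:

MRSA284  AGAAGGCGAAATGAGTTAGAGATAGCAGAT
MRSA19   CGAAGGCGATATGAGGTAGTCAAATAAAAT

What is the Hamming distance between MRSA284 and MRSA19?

The sequences differ at positions 1 (A/C), 10 (A/T), 16 (T/G), 20 (A/T), 21 (G/C), 23 (T/A), 25 (G/T), 26 (C/A), 28 (G/A).
That gives 9 mismatches out of 30 aligned sites, so the Hamming distance is 9.

9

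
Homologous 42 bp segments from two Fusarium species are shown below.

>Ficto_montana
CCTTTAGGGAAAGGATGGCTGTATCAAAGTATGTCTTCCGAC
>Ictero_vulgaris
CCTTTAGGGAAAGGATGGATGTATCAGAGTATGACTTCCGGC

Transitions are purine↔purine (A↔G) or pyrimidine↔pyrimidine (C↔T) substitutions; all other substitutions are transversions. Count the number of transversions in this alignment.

2

Differing sites — 19:C/A (Tv); 27:A/G (Ti); 34:T/A (Tv); 41:A/G (Ti).
Of the 4 differences, 2 transitions and 2 transversions, so the answer is 2.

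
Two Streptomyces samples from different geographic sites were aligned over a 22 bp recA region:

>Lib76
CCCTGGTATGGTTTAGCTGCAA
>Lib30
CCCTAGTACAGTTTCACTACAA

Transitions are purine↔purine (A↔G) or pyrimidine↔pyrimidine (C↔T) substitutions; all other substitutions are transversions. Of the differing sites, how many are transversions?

The sequences differ at positions 5 (G/A, transition), 9 (T/C, transition), 10 (G/A, transition), 15 (A/C, transversion), 16 (G/A, transition), 19 (G/A, transition).
Of the 6 differences, 5 transitions and 1 transversion, so the answer is 1.

1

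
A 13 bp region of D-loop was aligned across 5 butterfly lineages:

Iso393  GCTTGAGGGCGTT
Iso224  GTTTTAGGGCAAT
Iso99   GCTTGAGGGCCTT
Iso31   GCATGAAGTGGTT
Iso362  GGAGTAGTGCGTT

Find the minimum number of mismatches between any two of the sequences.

1

Pairwise Hamming distances:
  Iso393 vs Iso224: 4
  Iso393 vs Iso99: 1
  Iso393 vs Iso31: 4
  Iso393 vs Iso362: 5
  Iso224 vs Iso99: 4
  Iso224 vs Iso31: 8
  Iso224 vs Iso362: 6
  Iso99 vs Iso31: 5
  Iso99 vs Iso362: 6
  Iso31 vs Iso362: 7
The smallest is 1, between Iso393 and Iso99.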